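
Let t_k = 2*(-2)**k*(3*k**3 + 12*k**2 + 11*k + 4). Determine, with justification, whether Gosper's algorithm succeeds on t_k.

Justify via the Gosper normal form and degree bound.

Yes. s_k = 2*(-2)**k*k*(-k**2 - 2*k + 1).

The ratio is 2*(-3*k**3 - 21*k**2 - 44*k - 30)/(3*k**3 + 12*k**2 + 11*k + 4).
Factor: A=-2; B=1; C=k**3 + 4*k**2 + 11*k/3 + 4/3.
Need (-2)·f(k+1) − (1)·f(k) = k**3 + 4*k**2 + 11*k/3 + 4/3.
Bound: deg f ≤ 3.
Coefficient equations give f(k) = -k*(k**2 + 2*k - 1)/3.
R(k) = B(k−1)·f(k)/C(k) = -k*(k**2 + 2*k - 1)/(3*k**3 + 12*k**2 + 11*k + 4); s_k = R·t_k = 2*(-2)**k*k*(-k**2 - 2*k + 1).
Check: Δs_k = 2*(-2)**k*(3*k**3 + 12*k**2 + 11*k + 4). ✓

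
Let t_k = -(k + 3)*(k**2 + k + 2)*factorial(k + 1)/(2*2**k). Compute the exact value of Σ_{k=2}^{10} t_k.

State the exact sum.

The ratio is (k + 2)*(k + 4)*(k + (k + 1)**2 + 3)/(2*(k + 3)*(k**2 + k + 2)).
Normal form (A,B,C) = (k/2 + 1, 1, k**3 + 4*k**2 + 5*k + 6).
f must satisfy (k/2 + 1)·f(k+1) − (1)·f(k) = k**3 + 4*k**2 + 5*k + 6.
Bound: deg f ≤ 2.
Match coefficients ⇒ f(k) = 2*(k**2 + 2*k - 2).
So s_k = (B(k−1)f/C)·t_k = (2*(k**2 + 2*k - 2)/((k + 3)*(k**2 + k + 2)))·t_k = -(k**2 + 2*k - 2)*factorial(k + 1)/2**k.
Verify: -(k + 3)*(k**2 + k + 2)*factorial(k + 1)/(2*2**k) matches t_k.
Evaluate s at k=11 and k=2: -65956275/2 and -9; difference -65956257/2.

Σ = -65956257/2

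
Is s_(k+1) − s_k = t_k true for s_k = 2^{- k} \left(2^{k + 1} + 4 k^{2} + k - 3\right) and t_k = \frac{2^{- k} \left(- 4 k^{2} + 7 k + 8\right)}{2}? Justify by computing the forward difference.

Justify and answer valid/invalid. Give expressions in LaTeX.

s_(k+1) = (4*2**k + k + 4*(k + 1)**2 - 2)/(2*2**k)
s_(k+1) − s_k = (-4*k**2 + 7*k + 8)/(2*2**k)
(s_(k+1) − s_k) − t_k = 0

Valid: the claim telescopes to t_k.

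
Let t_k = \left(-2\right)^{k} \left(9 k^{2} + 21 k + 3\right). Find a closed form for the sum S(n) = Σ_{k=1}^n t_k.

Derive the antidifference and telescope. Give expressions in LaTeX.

The ratio is 2*(-3*k**2 - 13*k - 11)/(3*k**2 + 7*k + 1).
Factor: A=-2; B=1; C=k**2 + 7*k/3 + 1/3.
Set up (-2)·f(k+1) − (1)·f(k) − (k**2 + 7*k/3 + 1/3) = 0.
From deg A=0, deg B=0, deg C=2: d=2.
Solve for f: f(k) = -(k**2 + k - 1)/3 (degree 2 ≤ 2).
Get s_k = R·t_k = 3*(-2)**k*(-k**2 - k + 1) with R(k) = B(k−1)f(k)/C(k) = -(k**2 + k - 1)/(3*k**2 + 7*k + 1).
s_(k+1) − s_k = (-2)**k*(9*k**2 + 21*k + 3) = t_k.
Evaluate: s_(n+1) = 6*(-2)**n*(n**2 + 3*n + 1); subtract s_(1) = 6 ⇒ S(n) = 6*(-2)**n*n**2 + 18*(-2)**n*n + 6*(-2)**n - 6.

S(n) = 6 \left(-2\right)^{n} n^{2} + 18 \left(-2\right)^{n} n + 6 \left(-2\right)^{n} - 6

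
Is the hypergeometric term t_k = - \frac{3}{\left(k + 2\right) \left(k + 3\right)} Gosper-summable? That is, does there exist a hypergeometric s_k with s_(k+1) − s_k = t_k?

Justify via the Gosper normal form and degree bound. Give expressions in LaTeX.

Yes. s_k = - \frac{3 k}{2 k + 4}.

t_(k+1)/t_k = (k + 2)/(k + 4).
Normal form (A,B,C) = (k + 2, k + 4, 1).
Solve (k + 2)·f(k+1) − (k + 3)·f(k) = 1.
Bound: deg f ≤ 1.
Solving with deg f ≤ 1: f(k) = k/2.
R(k) = B(k−1)·f(k)/C(k) = k*(k + 3)/2; s_k = R·t_k = -3*k/(2*k + 4).
Δs = -3/(k**2 + 5*k + 6), as required.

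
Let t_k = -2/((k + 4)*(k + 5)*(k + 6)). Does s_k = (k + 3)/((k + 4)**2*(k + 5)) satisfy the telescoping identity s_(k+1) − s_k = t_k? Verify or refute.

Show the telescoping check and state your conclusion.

s_(k+1) = (k + 4)/((k + 5)**2*(k + 6))
s_(k+1) − s_k = (-(k + 3)*(k + 5)*(k + 6) + (k + 4)**3)/((k + 4)**2*(k + 5)**2*(k + 6))
(s_(k+1) − s_k) − t_k = (3*k + 14)/(k**5 + 24*k**4 + 229*k**3 + 1086*k**2 + 2560*k + 2400)

Invalid: residual (3*k + 14)/(k**5 + 24*k**4 + 229*k**3 + 1086*k**2 + 2560*k + 2400) ≠ 0.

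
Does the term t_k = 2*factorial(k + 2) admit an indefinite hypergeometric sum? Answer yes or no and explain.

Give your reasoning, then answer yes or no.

Compute t_(k+1)/t_k: get k + 3.
Gosper form: A/B · C(k+1)/C(k) with A=k + 3, B=1, C=1.
Need (k + 3)·f(k+1) − (1)·f(k) = 1.
Degrees (1,0,0) ⇒ d ≤ -1.
d = -1 < 0 ⇒ no nonzero polynomial f; not summable.

No. Not Gosper-summable.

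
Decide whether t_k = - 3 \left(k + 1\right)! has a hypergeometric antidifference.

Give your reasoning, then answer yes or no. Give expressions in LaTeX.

t_(k+1)/t_k = k + 2.
Take A(k)=k + 2, B(k)=1, C(k)=1.
f must satisfy (k + 2)·f(k+1) − (1)·f(k) = 1.
Degrees (1,0,0) ⇒ d ≤ -1.
Negative degree bound (-1): no f exists, t_k not Gosper-summable.

No; the degree bound rules out any f.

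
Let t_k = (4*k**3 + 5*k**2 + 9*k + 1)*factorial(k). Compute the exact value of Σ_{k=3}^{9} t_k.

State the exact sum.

Σ = 1342655838

Compute t_(k+1)/t_k: get (4*k**4 + 21*k**3 + 48*k**2 + 50*k + 19)/(4*k**3 + 5*k**2 + 9*k + 1).
So A=k + 1 and B=1, with C=k**3 + 5*k**2/4 + 9*k/4 + 1/4.
Solve (k + 1)·f(k+1) − (1)·f(k) = k**3 + 5*k**2/4 + 9*k/4 + 1/4.
Degrees (1,0,3) ⇒ d ≤ 2.
Match coefficients ⇒ f(k) = k*(4*k - 3)/4.
So s_k = (B(k−1)f/C)·t_k = (k*(4*k - 3)/(4*k**3 + 5*k**2 + 9*k + 1))·t_k = k*(4*k - 3)*factorial(k).
Verify: (4*k**3 + 5*k**2 + 9*k + 1)*factorial(k) matches t_k.
Sum = s_(10) − s_(3); s_(10) = 1342656000, s_(3) = 162 ⇒ 1342655838.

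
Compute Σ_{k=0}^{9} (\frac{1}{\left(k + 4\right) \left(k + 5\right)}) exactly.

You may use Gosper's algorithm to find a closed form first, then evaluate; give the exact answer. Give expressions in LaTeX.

Ratio r(k) = (k + 4)/(k + 6).
A = k + 4, B = k + 6, C = 1.
Key eq: (k + 4)·f(k+1) = (k + 5)·f(k) + (1).
Degrees (1,1,0) ⇒ d ≤ 1.
A polynomial solution: f(k) = k/4.
R(k) = B(k−1)·f(k)/C(k) = k*(k + 5)/4; s_k = R·t_k = k/(4*(k + 4)).
Verify: 1/(k**2 + 9*k + 20) matches t_k.
Evaluate s at k=10 and k=0: 5/28 and 0; difference 5/28.

Σ = 5/28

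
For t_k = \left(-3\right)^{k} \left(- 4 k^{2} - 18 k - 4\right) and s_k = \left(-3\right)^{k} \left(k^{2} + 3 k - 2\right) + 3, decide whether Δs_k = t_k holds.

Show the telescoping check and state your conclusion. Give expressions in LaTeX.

Valid — Δs_k = t_k.

s_(k+1) = -3*(-3)**k*(3*k + (k + 1)**2 + 1) + 3
s_(k+1) − s_k = (-3)**k*(-4*k**2 - 18*k - 4)
(s_(k+1) − s_k) − t_k = 0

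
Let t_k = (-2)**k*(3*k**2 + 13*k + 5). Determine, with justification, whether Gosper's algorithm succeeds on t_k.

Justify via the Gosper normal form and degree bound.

Yes. s_k = (-2)**k*(-k**2 - 3*k + 1).

Compute t_(k+1)/t_k: get 2*(-3*k**2 - 19*k - 21)/(3*k**2 + 13*k + 5).
Gosper form: A/B · C(k+1)/C(k) with A=-2, B=1, C=k**2 + 13*k/3 + 5/3.
Set up (-2)·f(k+1) − (1)·f(k) − (k**2 + 13*k/3 + 5/3) = 0.
deg f ≤ 2 (via 0,0,2).
Solving with deg f ≤ 2: f(k) = -(k**2 + 3*k - 1)/3.
Certificate R = B(k−1)f/C = -(k**2 + 3*k - 1)/(3*k**2 + 13*k + 5) gives s_k = (-2)**k*(-k**2 - 3*k + 1).
Check: Δs_k = (-2)**k*(3*k**2 + 13*k + 5). ✓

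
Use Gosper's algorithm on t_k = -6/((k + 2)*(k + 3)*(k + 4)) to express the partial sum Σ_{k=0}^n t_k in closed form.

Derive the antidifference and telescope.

t_(k+1)/t_k = (k + 2)/(k + 5).
Take A(k)=k + 2, B(k)=k + 5, C(k)=1.
Need (k + 2)·f(k+1) − (k + 4)·f(k) = 1.
d = 2 from the (1,1,0) case.
Solving with deg f ≤ 2: f(k) = k*(k + 5)/12.
Then R = B(k−1)f/C = k*(k + 4)*(k + 5)/12, so s_k = R(k)·t_k = k*(-k - 5)/(2*(k + 2)*(k + 3)).
Δs = -6/(k**3 + 9*k**2 + 26*k + 24), as required.
Σ_(k=0)^n t_k = s_(n+1) − s_(0) = ((-n**2 - 7*n - 6)/(2*(n**2 + 7*n + 12))) − (0), i.e. (-n**2 - 7*n - 6)/(2*(n**2 + 7*n + 12)).

S(n) = (-n**2 - 7*n - 6)/(2*(n**2 + 7*n + 12))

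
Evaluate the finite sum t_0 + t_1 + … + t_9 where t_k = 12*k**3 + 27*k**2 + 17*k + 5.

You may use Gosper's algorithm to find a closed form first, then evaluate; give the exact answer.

Compute t_(k+1)/t_k: get (12*k**3 + 63*k**2 + 107*k + 61)/(12*k**3 + 27*k**2 + 17*k + 5).
Factor: A=1; B=1; C=k**3 + 9*k**2/4 + 17*k/12 + 5/12.
Set up (1)·f(k+1) − (1)·f(k) − (k**3 + 9*k**2/4 + 17*k/12 + 5/12) = 0.
d = 4 from the (0,0,3) case.
Match coefficients ⇒ f(k) = k*(3*k**3 + 3*k**2 - 2*k + 1)/12.
Get s_k = R·t_k = k*(3*k**3 + 3*k**2 - 2*k + 1) with R(k) = B(k−1)f(k)/C(k) = k*(3*k**3 + 3*k**2 - 2*k + 1)/(12*k**3 + 27*k**2 + 17*k + 5).
Check: Δs_k = 12*k**3 + 27*k**2 + 17*k + 5. ✓
Telescoping: Σ = s_(10) − s_(0) = 32810 − (0) = 32810.

Σ = 32810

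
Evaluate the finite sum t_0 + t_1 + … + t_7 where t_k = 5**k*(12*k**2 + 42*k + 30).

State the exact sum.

r(k) = 5*(2*k**2 + 11*k + 14)/(2*k**2 + 7*k + 5) after simplifying.
Factor: A=5; B=1; C=k**2 + 7*k/2 + 5/2.
Key eq: (5)·f(k+1) = (1)·f(k) + (k**2 + 7*k/2 + 5/2).
d = 2 from the (0,0,2) case.
Solve for f: f(k) = k*(k + 1)/4 (degree 2 ≤ 2).
R(k) = B(k−1)·f(k)/C(k) = k/(2*(2*k + 5)); s_k = R·t_k = 3*5**k*k*(k + 1).
s_(k+1) − s_k = 6*5**k*(k + 1)*(2*k + 5) = t_k.
Σ_(k=0)^(7) t_k = s_(8) − s_(0) = 84375000 − (0) = 84375000.

Σ = 84375000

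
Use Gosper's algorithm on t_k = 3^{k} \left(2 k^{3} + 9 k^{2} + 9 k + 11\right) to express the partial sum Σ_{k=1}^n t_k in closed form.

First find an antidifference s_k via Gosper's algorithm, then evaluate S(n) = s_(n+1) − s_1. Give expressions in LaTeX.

S(n) = 3 \cdot 3^{n} n^{3} + 9 \cdot 3^{n} n^{2} + 9 \cdot 3^{n} n + 15 \cdot 3^{n} - 15

Compute t_(k+1)/t_k: get 3*(2*k**3 + 15*k**2 + 33*k + 31)/(2*k**3 + 9*k**2 + 9*k + 11).
Normal form (A,B,C) = (3, 1, k**3 + 9*k**2/2 + 9*k/2 + 11/2).
f must satisfy (3)·f(k+1) − (1)·f(k) = k**3 + 9*k**2/2 + 9*k/2 + 11/2.
Bound: deg f ≤ 3.
A polynomial solution: f(k) = (k**3 + 4)/2.
Certificate R = B(k−1)f/C = (k**3 + 4)/(2*k**3 + 9*k**2 + 9*k + 11) gives s_k = 3**k*(k**3 + 4).
Verify: 3**k*(-k**3 + 3*(k + 1)**3 + 8) matches t_k.
Σ_(k=1)^n t_k = s_(n+1) − s_(1) = (3**(n + 1)*(n**3 + 3*n**2 + 3*n + 5)) − (15), i.e. 3*3**n*n**3 + 9*3**n*n**2 + 9*3**n*n + 15*3**n - 15.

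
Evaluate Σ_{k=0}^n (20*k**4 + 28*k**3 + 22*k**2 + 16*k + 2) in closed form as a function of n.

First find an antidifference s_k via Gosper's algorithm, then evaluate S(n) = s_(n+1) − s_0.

r(k) = (10*k**4 + 54*k**3 + 113*k**2 + 112*k + 44)/(10*k**4 + 14*k**3 + 11*k**2 + 8*k + 1) after simplifying.
Gosper form: A/B · C(k+1)/C(k) with A=1, B=1, C=k**4 + 7*k**3/5 + 11*k**2/10 + 4*k/5 + 1/10.
f must satisfy (1)·f(k+1) − (1)·f(k) = k**4 + 7*k**3/5 + 11*k**2/10 + 4*k/5 + 1/10.
d = 5 from the (0,0,4) case.
Match coefficients ⇒ f(k) = k*(k + 1)*(4*k - 3)*(k**2 - k + 1)/20.
Get s_k = R·t_k = k*(4*k**4 - 3*k**3 + 4*k - 3) with R(k) = B(k−1)f(k)/C(k) = k*(4*k - 3)*(k**2 - k + 1)/(2*(10*k**3 + 4*k**2 + 7*k + 1)).
s_(k+1) − s_k = 20*k**4 + 28*k**3 + 22*k**2 + 16*k + 2 = t_k.
Σ_(k=0)^n t_k = s_(n+1) − s_(0) = (4*n**5 + 17*n**4 + 28*n**3 + 26*n**2 + 13*n + 2) − (0), i.e. 4*n**5 + 17*n**4 + 28*n**3 + 26*n**2 + 13*n + 2.

S(n) = 4*n**5 + 17*n**4 + 28*n**3 + 26*n**2 + 13*n + 2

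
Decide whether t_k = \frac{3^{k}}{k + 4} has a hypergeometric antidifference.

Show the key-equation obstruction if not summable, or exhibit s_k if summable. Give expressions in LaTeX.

Ratio r(k) = 3*(k + 4)/(k + 5).
Gosper form: A/B · C(k+1)/C(k) with A=3*k + 12, B=k + 5, C=1.
f must satisfy (3*k + 12)·f(k+1) − (k + 4)·f(k) = 1.
From deg A=1, deg B=1, deg C=0: d=-1.
Negative degree bound (-1): no f exists, t_k not Gosper-summable.

No — negative degree bound, so no certificate f.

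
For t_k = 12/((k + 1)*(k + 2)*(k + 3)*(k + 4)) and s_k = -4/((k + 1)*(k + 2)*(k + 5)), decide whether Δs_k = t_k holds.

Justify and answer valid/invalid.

Invalid: residual 8*(-4*k - 19)/(k**6 + 21*k**5 + 175*k**4 + 735*k**3 + 1624*k**2 + 1764*k + 720) ≠ 0.

s_(k+1) = -4/((k + 2)*(k + 3)*(k + 6))
s_(k+1) − s_k = 4*(3*k + 13)/(k**5 + 17*k**4 + 107*k**3 + 307*k**2 + 396*k + 180)
(s_(k+1) − s_k) − t_k = 8*(-4*k - 19)/(k**6 + 21*k**5 + 175*k**4 + 735*k**3 + 1624*k**2 + 1764*k + 720)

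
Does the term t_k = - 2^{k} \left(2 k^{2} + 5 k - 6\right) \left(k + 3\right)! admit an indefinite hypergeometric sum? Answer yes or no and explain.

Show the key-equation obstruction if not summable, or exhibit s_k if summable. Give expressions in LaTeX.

Yes. s_k = - 2^{k} \left(k - 2\right) \left(k + 3\right)!.

Ratio r(k) = 2*(2*k**3 + 17*k**2 + 37*k + 4)/(2*k**2 + 5*k - 6).
A = 2*k + 8, B = 1, C = k**2 + 5*k/2 - 3.
Solve (2*k + 8)·f(k+1) − (1)·f(k) = k**2 + 5*k/2 - 3.
deg f ≤ 1 (via 1,0,2).
A polynomial solution: f(k) = (k - 2)/2.
Certificate R = B(k−1)f/C = (k - 2)/(2*k**2 + 5*k - 6) gives s_k = -2**k*(k - 2)*factorial(k + 3).
Verify: -2**k*(2*k**2 + 5*k - 6)*factorial(k + 3) matches t_k.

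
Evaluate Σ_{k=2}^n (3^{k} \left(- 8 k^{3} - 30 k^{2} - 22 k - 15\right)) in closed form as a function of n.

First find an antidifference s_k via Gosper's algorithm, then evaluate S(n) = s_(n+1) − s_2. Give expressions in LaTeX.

Step 1: r(k) = 3*(8*k**3 + 54*k**2 + 106*k + 75)/(8*k**3 + 30*k**2 + 22*k + 15).
Normal form (A,B,C) = (3, 1, k**3 + 15*k**2/4 + 11*k/4 + 15/8).
f must satisfy (3)·f(k+1) − (1)·f(k) = k**3 + 15*k**2/4 + 11*k/4 + 15/8.
d = 3 from the (0,0,3) case.
Match coefficients ⇒ f(k) = (4*k**3 - 3*k**2 + 2*k + 3)/8.
Certificate R = B(k−1)f/C = (4*k**3 - 3*k**2 + 2*k + 3)/(8*k**3 + 30*k**2 + 22*k + 15) gives s_k = 3**k*(-4*k**3 + 3*k**2 - 2*k - 3).
Check: Δs_k = 3**k*(-8*k**3 - 30*k**2 - 22*k - 15). ✓
Telescope: S(n) = s_(n+1) − s_(2) = 3**(n + 1)*(-4*n**3 - 9*n**2 - 8*n - 6) − (-243) = -12*3**n*n**3 - 27*3**n*n**2 - 24*3**n*n - 18*3**n + 243.

S(n) = - 12 \cdot 3^{n} n^{3} - 27 \cdot 3^{n} n^{2} - 24 \cdot 3^{n} n - 18 \cdot 3^{n} + 243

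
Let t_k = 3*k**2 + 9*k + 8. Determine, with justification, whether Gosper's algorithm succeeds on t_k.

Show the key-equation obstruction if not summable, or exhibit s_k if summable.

Compute t_(k+1)/t_k: get (3*k**2 + 15*k + 20)/(3*k**2 + 9*k + 8).
Take A(k)=1, B(k)=1, C(k)=k**2 + 3*k + 8/3.
Need (1)·f(k+1) − (1)·f(k) = k**2 + 3*k + 8/3.
d = 3 from the (0,0,2) case.
Match coefficients ⇒ f(k) = k*(k**2 + 3*k + 4)/3.
So s_k = (B(k−1)f/C)·t_k = (k*(k**2 + 3*k + 4)/(3*k**2 + 9*k + 8))·t_k = k*(k**2 + 3*k + 4).
Verify: 3*k**2 + 9*k + 8 matches t_k.

Yes. s_k = k*(k**2 + 3*k + 4).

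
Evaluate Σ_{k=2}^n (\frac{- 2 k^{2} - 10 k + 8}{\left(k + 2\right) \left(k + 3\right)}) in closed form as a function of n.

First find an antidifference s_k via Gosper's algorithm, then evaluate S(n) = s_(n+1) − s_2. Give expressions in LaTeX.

t_(k+1)/t_k = (k + 2)*(5*k + (k + 1)**2 + 1)/((k + 4)*(k**2 + 5*k - 4)).
Factor: A=k + 2; B=k + 4; C=k**2 + 5*k - 4.
Set up (k + 2)·f(k+1) − (k + 3)·f(k) − (k**2 + 5*k - 4) = 0.
Bound: deg f ≤ 2.
A polynomial solution: f(k) = k*(k - 3).
Then R = B(k−1)f/C = k*(k - 3)*(k + 3)/(k**2 + 5*k - 4), so s_k = R(k)·t_k = 2*k*(3 - k)/(k + 2).
s_(k+1) − s_k = 2*(-k**2 - 5*k + 4)/(k**2 + 5*k + 6) = t_k.
Evaluate: s_(n+1) = 2*(-n**2 + n + 2)/(n + 3); subtract s_(2) = 1 ⇒ S(n) = (-2*n**2 + n + 1)/(n + 3).

S(n) = \frac{- 2 n^{2} + n + 1}{n + 3}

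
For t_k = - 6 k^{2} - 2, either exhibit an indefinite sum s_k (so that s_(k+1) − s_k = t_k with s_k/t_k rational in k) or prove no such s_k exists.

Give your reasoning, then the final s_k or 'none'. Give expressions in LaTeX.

The ratio is (3*(k + 1)**2 + 1)/(3*k**2 + 1).
Factor: A=1; B=1; C=k**2 + 1/3.
f must satisfy (1)·f(k+1) − (1)·f(k) = k**2 + 1/3.
deg f ≤ 3 (via 0,0,2).
Solving with deg f ≤ 3: f(k) = k*(2*k**2 - 3*k + 3)/6.
Then R = B(k−1)f/C = k*(2*k**2 - 3*k + 3)/(2*(3*k**2 + 1)), so s_k = R(k)·t_k = k*(-2*k**2 + 3*k - 3).
s_(k+1) − s_k = -6*k**2 - 2 = t_k.

s_k = k \left(- 2 k^{2} + 3 k - 3\right)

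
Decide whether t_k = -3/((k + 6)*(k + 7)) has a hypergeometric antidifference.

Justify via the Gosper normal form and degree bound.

r(k) = (k + 6)/(k + 8) after simplifying.
A = k + 6, B = k + 8, C = 1.
Key eq: (k + 6)·f(k+1) = (k + 7)·f(k) + (1).
Bound: deg f ≤ 1.
Solve for f: f(k) = k/6 (degree 1 ≤ 1).
Get s_k = R·t_k = -k/(2*k + 12) with R(k) = B(k−1)f(k)/C(k) = k*(k + 7)/6.
Δs = -3/(k**2 + 13*k + 42), as required.

Yes. s_k = -k/(2*k + 12).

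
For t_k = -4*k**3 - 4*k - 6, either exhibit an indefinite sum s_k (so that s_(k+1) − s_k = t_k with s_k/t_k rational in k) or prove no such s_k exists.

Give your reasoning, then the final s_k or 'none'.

s_k = k*(-k**3 + 2*k**2 - 3*k - 4)

r(k) = (2*k + 2*(k + 1)**3 + 5)/(2*k**3 + 2*k + 3) after simplifying.
A = 1, B = 1, C = k**3 + k + 3/2.
Set up (1)·f(k+1) − (1)·f(k) − (k**3 + k + 3/2) = 0.
d = 4 from the (0,0,3) case.
Solving with deg f ≤ 4: f(k) = k*(k**3 - 2*k**2 + 3*k + 4)/4.
Then R = B(k−1)f/C = k*(k**3 - 2*k**2 + 3*k + 4)/(2*(2*k**3 + 2*k + 3)), so s_k = R(k)·t_k = k*(-k**3 + 2*k**2 - 3*k - 4).
Check: Δs_k = -4*k**3 - 4*k - 6. ✓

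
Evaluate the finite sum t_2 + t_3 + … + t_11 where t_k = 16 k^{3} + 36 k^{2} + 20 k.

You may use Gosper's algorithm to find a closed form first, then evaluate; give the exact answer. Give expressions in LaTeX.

Σ = 89160

Step 1: r(k) = (4*k**2 + 17*k + 18)/(k*(4*k + 5)).
Gosper form: A/B · C(k+1)/C(k) with A=1, B=1, C=k**3 + 9*k**2/4 + 5*k/4.
Need (1)·f(k+1) − (1)·f(k) = k**3 + 9*k**2/4 + 5*k/4.
Degrees (0,0,3) ⇒ d ≤ 4.
Coefficient equations give f(k) = k*(k - 1)*(k + 1)**2/4.
So s_k = (B(k−1)f/C)·t_k = ((k - 1)*(k + 1)/(4*k + 5))·t_k = 4*k*(k**3 + k**2 - k - 1).
s_(k+1) − s_k = 4*k*(4*k**2 + 9*k + 5) = t_k.
Σ_(k=2)^(11) t_k = s_(12) − s_(2) = 89232 − (72) = 89160.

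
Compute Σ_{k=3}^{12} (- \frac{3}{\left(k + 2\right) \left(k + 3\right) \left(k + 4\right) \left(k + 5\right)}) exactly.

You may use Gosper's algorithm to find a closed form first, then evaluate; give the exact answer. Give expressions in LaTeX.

The ratio is (k + 2)/(k + 6).
A = k + 2, B = k + 6, C = 1.
Key eq: (k + 2)·f(k+1) = (k + 5)·f(k) + (1).
From deg A=1, deg B=1, deg C=0: d=3.
Coefficient equations give f(k) = k*(k**2 + 9*k + 26)/72.
Get s_k = R·t_k = k*(-k**2 - 9*k - 26)/(24*(k + 2)*(k + 3)*(k + 4)) with R(k) = B(k−1)f(k)/C(k) = k*(k + 5)*(k**2 + 9*k + 26)/72.
Δs = -3/(k**4 + 14*k**3 + 71*k**2 + 154*k + 120), as required.
Evaluate s at k=13 and k=3: -169/4080 and -31/840; difference -43/9520.

Σ = -43/9520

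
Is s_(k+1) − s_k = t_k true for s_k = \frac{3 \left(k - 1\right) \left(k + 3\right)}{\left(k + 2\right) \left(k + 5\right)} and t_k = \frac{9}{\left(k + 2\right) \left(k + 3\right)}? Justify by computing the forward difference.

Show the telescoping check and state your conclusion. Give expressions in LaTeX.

s_(k+1) = 3*k*(k + 4)/((k + 3)*(k + 6))
s_(k+1) − s_k = 3*(5*k**2 + 31*k + 54)/(k**4 + 16*k**3 + 91*k**2 + 216*k + 180)
(s_(k+1) − s_k) − t_k = 6*(k**2 - k - 18)/(k**4 + 16*k**3 + 91*k**2 + 216*k + 180)

Invalid: residual \frac{6 \left(k^{2} - k - 18\right)}{k^{4} + 16 k^{3} + 91 k^{2} + 216 k + 180} ≠ 0.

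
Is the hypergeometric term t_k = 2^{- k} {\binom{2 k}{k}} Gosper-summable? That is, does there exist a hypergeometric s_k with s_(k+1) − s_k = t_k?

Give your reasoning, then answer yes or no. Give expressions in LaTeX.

Step 1: r(k) = (2*k + 1)/(k + 1).
Factor: A=2*k + 1; B=k + 1; C=1.
Set up (2*k + 1)·f(k+1) − (k)·f(k) − (1) = 0.
From deg A=1, deg B=1, deg C=0: d=-1.
Bound -1 < 0, so the key equation has no polynomial solution.

No. Not Gosper-summable.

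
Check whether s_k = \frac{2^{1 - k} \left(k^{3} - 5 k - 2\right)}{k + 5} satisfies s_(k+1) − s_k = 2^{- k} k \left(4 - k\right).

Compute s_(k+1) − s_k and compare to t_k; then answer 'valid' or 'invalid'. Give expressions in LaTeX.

Invalid: residual \frac{3 \cdot 2^{- k} \left(k^{3} + 3 k^{2} - 24 k - 2\right)}{k^{2} + 11 k + 30} ≠ 0.

s_(k+1) = (-5*k + (k + 1)**3 - 7)/(2**k*(k + 6))
s_(k+1) − s_k = (-k**4 - 4*k**3 + 23*k**2 + 48*k - 6)/(2**k*(k**2 + 11*k + 30))
(s_(k+1) − s_k) − t_k = 3*(k**3 + 3*k**2 - 24*k - 2)/(2**k*(k**2 + 11*k + 30))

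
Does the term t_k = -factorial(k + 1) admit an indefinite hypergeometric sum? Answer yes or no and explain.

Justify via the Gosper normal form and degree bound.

Compute t_(k+1)/t_k: get k + 2.
Normal form (A,B,C) = (k + 2, 1, 1).
Key eq: (k + 2)·f(k+1) = (1)·f(k) + (1).
d = -1 from the (1,0,0) case.
deg f ≤ -1 is impossible — no certificate.

No; the degree bound rules out any f.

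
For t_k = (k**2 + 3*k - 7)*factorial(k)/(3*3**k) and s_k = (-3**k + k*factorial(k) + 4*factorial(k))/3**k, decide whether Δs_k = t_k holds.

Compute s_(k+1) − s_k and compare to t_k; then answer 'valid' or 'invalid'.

s_(k+1) = (-3*3**k + k**2*factorial(k) + 6*k*factorial(k) + 5*factorial(k))/(3*3**k)
s_(k+1) − s_k = (k**2 + 3*k - 7)*factorial(k)/(3*3**k)
(s_(k+1) − s_k) − t_k = 0

valid; difference matches t_k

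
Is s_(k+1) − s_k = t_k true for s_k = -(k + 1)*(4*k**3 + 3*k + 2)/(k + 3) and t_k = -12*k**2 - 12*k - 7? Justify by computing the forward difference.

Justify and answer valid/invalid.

s_(k+1) = -(k + 2)*(3*k + 4*(k + 1)**3 + 5)/(k + 4)
s_(k+1) − s_k = (-12*k**4 - 80*k**3 - 139*k**2 - 113*k - 46)/(k**2 + 7*k + 12)
(s_(k+1) − s_k) − t_k = 2*(8*k**3 + 48*k**2 + 40*k + 19)/(k**2 + 7*k + 12)

Invalid: residual 2*(8*k**3 + 48*k**2 + 40*k + 19)/(k**2 + 7*k + 12) ≠ 0.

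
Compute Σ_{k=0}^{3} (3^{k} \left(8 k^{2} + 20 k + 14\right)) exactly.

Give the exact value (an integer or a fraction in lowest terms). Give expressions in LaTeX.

Σ = 4856

The ratio is 3*(4*k**2 + 18*k + 21)/(4*k**2 + 10*k + 7).
A = 3, B = 1, C = k**2 + 5*k/2 + 7/4.
Key eq: (3)·f(k+1) = (1)·f(k) + (k**2 + 5*k/2 + 7/4).
Degrees (0,0,2) ⇒ d ≤ 2.
Solving with deg f ≤ 2: f(k) = (2*k**2 - k + 2)/4.
Get s_k = R·t_k = 2*3**k*(2*k**2 - k + 2) with R(k) = B(k−1)f(k)/C(k) = (2*k**2 - k + 2)/(4*k**2 + 10*k + 7).
Check: Δs_k = 3**k*(8*k**2 + 20*k + 14). ✓
Sum = s_(4) − s_(0); s_(4) = 4860, s_(0) = 4 ⇒ 4856.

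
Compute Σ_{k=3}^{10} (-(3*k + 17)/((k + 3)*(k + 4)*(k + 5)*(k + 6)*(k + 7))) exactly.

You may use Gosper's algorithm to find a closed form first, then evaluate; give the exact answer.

Compute t_(k+1)/t_k: get (k + 3)*(3*k + 20)/((k + 8)*(3*k + 17)).
Factor: A=k + 3; B=k + 8; C=k + 17/3.
Set up (k + 3)·f(k+1) − (k + 7)·f(k) − (k + 17/3) = 0.
Degrees (1,1,1) ⇒ d ≤ 4.
A polynomial solution: f(k) = k*(k + 5)*(k**2 + 13*k + 54)/216.
R(k) = B(k−1)·f(k)/C(k) = k*(k + 5)*(k + 7)*(k**2 + 13*k + 54)/(72*(3*k + 17)); s_k = R·t_k = k*(-k**2 - 13*k - 54)/(72*(k**3 + 13*k**2 + 54*k + 72)).
Verify: (-3*k - 17)/(k**5 + 25*k**4 + 245*k**3 + 1175*k**2 + 2754*k + 2520) matches t_k.
Telescoping: Σ = s_(11) − s_(3) = -583/42840 − (-17/1512) = -38/16065.

Σ = -38/16065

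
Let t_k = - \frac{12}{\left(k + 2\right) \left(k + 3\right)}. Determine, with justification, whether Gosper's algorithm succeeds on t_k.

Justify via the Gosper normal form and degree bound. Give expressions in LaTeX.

Compute t_(k+1)/t_k: get (k + 2)/(k + 4).
A = k + 2, B = k + 4, C = 1.
Key eq: (k + 2)·f(k+1) = (k + 3)·f(k) + (1).
deg f ≤ 1 (via 1,1,0).
Solving with deg f ≤ 1: f(k) = k/2.
Get s_k = R·t_k = -6*k/(k + 2) with R(k) = B(k−1)f(k)/C(k) = k*(k + 3)/2.
Δs = -12/(k**2 + 5*k + 6), as required.

Yes. s_k = - \frac{6 k}{k + 2}.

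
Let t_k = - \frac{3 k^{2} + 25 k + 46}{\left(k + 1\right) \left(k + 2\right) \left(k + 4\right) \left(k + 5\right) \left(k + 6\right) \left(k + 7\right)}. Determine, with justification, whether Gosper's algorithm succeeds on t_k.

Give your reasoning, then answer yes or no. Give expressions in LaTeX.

Yes. s_k = \frac{k \left(- k^{2} - 11 k - 34\right)}{24 \left(k^{3} + 11 k^{2} + 34 k + 24\right)}.

The ratio is (k + 1)*(k + 4)*(25*k + 3*(k + 1)**2 + 71)/((k + 3)*(k + 8)*(3*k**2 + 25*k + 46)).
A = k + 1, B = k + 8, C = k**3 + 34*k**2/3 + 121*k/3 + 46.
f must satisfy (k + 1)·f(k+1) − (k + 7)·f(k) = k**3 + 34*k**2/3 + 121*k/3 + 46.
d = 6 from the (1,1,3) case.
Match coefficients ⇒ f(k) = k*(k + 2)*(k + 3)*(k + 5)*(k**2 + 11*k + 34)/72.
So s_k = (B(k−1)f/C)·t_k = (k*(k + 2)*(k + 5)*(k + 7)*(k**2 + 11*k + 34)/(24*(3*k**2 + 25*k + 46)))·t_k = k*(-k**2 - 11*k - 34)/(24*(k**3 + 11*k**2 + 34*k + 24)).
Verify: (-3*k**2 - 25*k - 46)/(k**6 + 25*k**5 + 247*k**4 + 1219*k**3 + 3112*k**2 + 3796*k + 1680) matches t_k.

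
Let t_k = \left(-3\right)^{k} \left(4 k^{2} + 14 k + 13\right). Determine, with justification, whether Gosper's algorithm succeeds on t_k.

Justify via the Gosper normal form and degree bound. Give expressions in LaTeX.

t_(k+1)/t_k = 3*(-4*k**2 - 22*k - 31)/(4*k**2 + 14*k + 13).
Take A(k)=-3, B(k)=1, C(k)=k**2 + 7*k/2 + 13/4.
Key eq: (-3)·f(k+1) = (1)·f(k) + (k**2 + 7*k/2 + 13/4).
Degrees (0,0,2) ⇒ d ≤ 2.
Match coefficients ⇒ f(k) = -(k + 1)**2/4.
Then R = B(k−1)f/C = -(k + 1)**2/(4*k**2 + 14*k + 13), so s_k = R(k)·t_k = (-3)**k*(-k**2 - 2*k - 1).
s_(k+1) − s_k = (-3)**k*(4*k**2 + 14*k + 13) = t_k.

Yes. s_k = \left(-3\right)^{k} \left(- k^{2} - 2 k - 1\right).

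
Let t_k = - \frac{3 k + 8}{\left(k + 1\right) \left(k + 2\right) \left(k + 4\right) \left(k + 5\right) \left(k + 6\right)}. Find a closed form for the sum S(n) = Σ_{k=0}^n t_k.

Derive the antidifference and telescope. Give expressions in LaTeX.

Step 1: r(k) = (k + 1)*(k + 4)*(3*k + 11)/((k + 3)*(k + 7)*(3*k + 8)).
So A=k + 1 and B=k + 7, with C=k**2 + 17*k/3 + 8.
Set up (k + 1)·f(k+1) − (k + 6)·f(k) − (k**2 + 17*k/3 + 8) = 0.
Bound: deg f ≤ 5.
Coefficient equations give f(k) = k*(k + 2)*(k + 3)*(k**2 + 10*k + 29)/60.
Certificate R = B(k−1)f/C = k*(k + 2)*(k + 6)*(k**2 + 10*k + 29)/(20*(3*k + 8)) gives s_k = k*(-k**2 - 10*k - 29)/(20*(k**3 + 10*k**2 + 29*k + 20)).
Verify: (-3*k - 8)/(k**5 + 18*k**4 + 121*k**3 + 372*k**2 + 508*k + 240) matches t_k.
s_(n+1) = (-n**3 - 13*n**2 - 52*n - 40)/(20*(n**3 + 13*n**2 + 52*n + 60)) and s_(0) = 0, so S(n) = (-n**3 - 13*n**2 - 52*n - 40)/(20*(n**3 + 13*n**2 + 52*n + 60)).

S(n) = \frac{- n^{3} - 13 n^{2} - 52 n - 40}{20 \left(n^{3} + 13 n^{2} + 52 n + 60\right)}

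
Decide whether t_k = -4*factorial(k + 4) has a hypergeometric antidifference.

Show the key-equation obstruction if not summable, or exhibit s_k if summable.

No. Not Gosper-summable.

r(k) = k + 5 after simplifying.
Normal form (A,B,C) = (k + 5, 1, 1).
f must satisfy (k + 5)·f(k+1) − (1)·f(k) = 1.
deg f ≤ -1 (via 1,0,0).
d = -1 < 0 ⇒ no nonzero polynomial f; not summable.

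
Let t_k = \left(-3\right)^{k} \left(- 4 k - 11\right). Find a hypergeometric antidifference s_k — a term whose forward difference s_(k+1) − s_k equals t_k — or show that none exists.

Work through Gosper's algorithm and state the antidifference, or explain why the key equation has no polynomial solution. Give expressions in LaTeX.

Step 1: r(k) = 3*(-4*k - 15)/(4*k + 11).
So A=-3 and B=1, with C=k + 11/4.
f must satisfy (-3)·f(k+1) − (1)·f(k) = k + 11/4.
From deg A=0, deg B=0, deg C=1: d=1.
Match coefficients ⇒ f(k) = -(k + 2)/4.
Then R = B(k−1)f/C = -(k + 2)/(4*k + 11), so s_k = R(k)·t_k = (-3)**k*(k + 2).
Δs = (-3)**k*(-4*k - 11), as required.

s_k = \left(-3\right)^{k} \left(k + 2\right)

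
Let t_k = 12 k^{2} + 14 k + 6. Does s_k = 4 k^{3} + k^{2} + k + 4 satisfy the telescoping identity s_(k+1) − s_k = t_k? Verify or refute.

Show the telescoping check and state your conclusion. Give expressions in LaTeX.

s_(k+1) = k + 4*(k + 1)**3 + (k + 1)**2 + 5
s_(k+1) − s_k = 12*k**2 + 14*k + 6
(s_(k+1) − s_k) − t_k = 0

valid; difference matches t_k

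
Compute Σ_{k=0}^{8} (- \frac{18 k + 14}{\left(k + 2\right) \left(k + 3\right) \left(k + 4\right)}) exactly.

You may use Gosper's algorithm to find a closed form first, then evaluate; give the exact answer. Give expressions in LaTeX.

Σ = -11/4

r(k) = (k + 2)*(9*k + 16)/((k + 5)*(9*k + 7)) after simplifying.
Take A(k)=k + 2, B(k)=k + 5, C(k)=k + 7/9.
Set up (k + 2)·f(k+1) − (k + 4)·f(k) − (k + 7/9) = 0.
deg f ≤ 2 (via 1,1,1).
Solve for f: f(k) = k*(25*k + 17)/108 (degree 2 ≤ 2).
R(k) = B(k−1)·f(k)/C(k) = k*(k + 4)*(25*k + 17)/(12*(9*k + 7)); s_k = R·t_k = -k*(25*k + 17)/(6*(k + 2)*(k + 3)).
Verify: 2*(-9*k - 7)/(k**3 + 9*k**2 + 26*k + 24) matches t_k.
Evaluate s at k=9 and k=0: -11/4 and 0; difference -11/4.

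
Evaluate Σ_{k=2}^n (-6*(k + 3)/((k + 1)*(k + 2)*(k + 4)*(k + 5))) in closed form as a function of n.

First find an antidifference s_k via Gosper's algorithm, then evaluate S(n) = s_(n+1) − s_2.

Ratio r(k) = (k + 1)*(k + 4)**2/((k + 3)**2*(k + 6)).
Gosper form: A/B · C(k+1)/C(k) with A=k + 1, B=k + 6, C=k**2 + 6*k + 9.
Set up (k + 1)·f(k+1) − (k + 5)·f(k) − (k**2 + 6*k + 9) = 0.
Degrees (1,1,2) ⇒ d ≤ 4.
Solve for f: f(k) = k*(k + 2)*(k + 3)*(k + 5)/8 (degree 4 ≤ 4).
Then R = B(k−1)f/C = k*(k + 2)*(k + 5)**2/(8*(k + 3)), so s_k = R(k)·t_k = 3*k*(-k - 5)/(4*(k**2 + 5*k + 4)).
s_(k+1) − s_k = 6*(-k - 3)/(k**4 + 12*k**3 + 49*k**2 + 78*k + 40) = t_k.
Evaluate: s_(n+1) = 3*(-n**2 - 7*n - 6)/(4*(n**2 + 7*n + 10)); subtract s_(2) = -7/12 ⇒ S(n) = (-n**2 - 7*n + 8)/(6*(n**2 + 7*n + 10)).

S(n) = (-n**2 - 7*n + 8)/(6*(n**2 + 7*n + 10))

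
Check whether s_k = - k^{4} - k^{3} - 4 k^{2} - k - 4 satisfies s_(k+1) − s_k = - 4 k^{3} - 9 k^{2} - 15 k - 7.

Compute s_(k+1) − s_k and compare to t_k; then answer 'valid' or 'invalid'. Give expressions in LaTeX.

valid (s_(k+1) − s_k reduces to t_k)

s_(k+1) = -k**4 - 5*k**3 - 13*k**2 - 16*k - 11
s_(k+1) − s_k = -4*k**3 - 9*k**2 - 15*k - 7
(s_(k+1) − s_k) − t_k = 0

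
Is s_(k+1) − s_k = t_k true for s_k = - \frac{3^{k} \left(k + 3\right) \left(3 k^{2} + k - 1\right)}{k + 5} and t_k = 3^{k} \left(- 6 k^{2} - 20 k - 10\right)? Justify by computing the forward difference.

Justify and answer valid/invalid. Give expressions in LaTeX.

s_(k+1) = -3**(k + 1)*(k + 4)*(k + 3*(k + 1)**2)/(k + 6)
s_(k+1) − s_k = 3**k*(-6*k**4 - 74*k**3 - 316*k**2 - 492*k - 198)/(k**2 + 11*k + 30)
(s_(k+1) − s_k) − t_k = 3**k*(12*k**3 + 94*k**2 + 218*k + 102)/(k**2 + 11*k + 30)

Invalid: residual \frac{3^{k} \left(12 k^{3} + 94 k^{2} + 218 k + 102\right)}{k^{2} + 11 k + 30} ≠ 0.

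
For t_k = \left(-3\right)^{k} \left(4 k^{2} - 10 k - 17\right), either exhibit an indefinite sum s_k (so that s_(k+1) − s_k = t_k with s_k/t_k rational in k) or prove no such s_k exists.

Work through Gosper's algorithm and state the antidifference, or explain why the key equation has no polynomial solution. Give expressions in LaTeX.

Step 1: r(k) = 3*(-4*k**2 + 2*k + 23)/(4*k**2 - 10*k - 17).
So A=-3 and B=1, with C=k**2 - 5*k/2 - 17/4.
f must satisfy (-3)·f(k+1) − (1)·f(k) = k**2 - 5*k/2 - 17/4.
Bound: deg f ≤ 2.
Solve for f: f(k) = -(k**2 - 4*k - 2)/4 (degree 2 ≤ 2).
Get s_k = R·t_k = (-3)**k*(-k**2 + 4*k + 2) with R(k) = B(k−1)f(k)/C(k) = -(k**2 - 4*k - 2)/(4*k**2 - 10*k - 17).
s_(k+1) − s_k = (-3)**k*(4*k**2 - 10*k - 17) = t_k.

s_k = \left(-3\right)^{k} \left(- k^{2} + 4 k + 2\right)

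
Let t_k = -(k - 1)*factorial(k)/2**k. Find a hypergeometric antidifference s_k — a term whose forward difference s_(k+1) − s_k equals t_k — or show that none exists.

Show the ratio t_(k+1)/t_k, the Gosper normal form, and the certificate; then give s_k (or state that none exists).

Compute t_(k+1)/t_k: get k*(k + 1)/(2*(k - 1)).
A = k/2 + 1/2, B = 1, C = k - 1.
f must satisfy (k/2 + 1/2)·f(k+1) − (1)·f(k) = k - 1.
Bound: deg f ≤ 0.
Solving with deg f ≤ 0: f(k) = 2.
R(k) = B(k−1)·f(k)/C(k) = 2/(k - 1); s_k = R·t_k = -2**(1 - k)*factorial(k).
Δs = -(k - 1)*factorial(k)/2**k, as required.

s_k = -2**(1 - k)*factorial(k)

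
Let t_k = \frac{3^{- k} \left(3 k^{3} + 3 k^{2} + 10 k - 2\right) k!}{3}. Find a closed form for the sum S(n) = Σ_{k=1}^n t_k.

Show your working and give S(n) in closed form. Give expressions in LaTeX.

r(k) = (3*k**4 + 15*k**3 + 37*k**2 + 39*k + 14)/(3*(3*k**3 + 3*k**2 + 10*k - 2)) after simplifying.
Factor: A=k/3 + 1/3; B=1; C=k**3 + k**2 + 10*k/3 - 2/3.
Set up (k/3 + 1/3)·f(k+1) − (1)·f(k) − (k**3 + k**2 + 10*k/3 - 2/3) = 0.
d = 2 from the (1,0,3) case.
Solving with deg f ≤ 2: f(k) = 3*k**2 + 3*k + 4.
So s_k = (B(k−1)f/C)·t_k = (3*(3*k**2 + 3*k + 4)/(3*k**3 + 3*k**2 + 10*k - 2))·t_k = (3*k**2 + 3*k + 4)*factorial(k)/3**k.
Verify: (3*k**3 + 3*k**2 + 10*k - 2)*factorial(k)/(3*3**k) matches t_k.
Σ_(k=1)^n t_k = s_(n+1) − s_(1) = (3**(-n - 1)*(3*n**2 + 9*n + 10)*factorial(n + 1)) − (10/3), i.e. 3**(-n - 1)*(-10*3**n + 3*n**3*factorial(n) + 12*n**2*factorial(n) + 19*n*factorial(n) + 10*factorial(n)).

S(n) = 3^{- n - 1} \left(- 10 \cdot 3^{n} + 3 n^{3} n! + 12 n^{2} n! + 19 n n! + 10 n!\right)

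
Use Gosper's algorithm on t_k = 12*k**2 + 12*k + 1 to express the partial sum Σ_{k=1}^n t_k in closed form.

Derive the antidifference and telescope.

S(n) = n*(4*n**2 + 12*n + 9)

Ratio r(k) = (12*k**2 + 36*k + 25)/(12*k**2 + 12*k + 1).
Gosper form: A/B · C(k+1)/C(k) with A=1, B=1, C=k**2 + k + 1/12.
Solve (1)·f(k+1) − (1)·f(k) = k**2 + k + 1/12.
deg f ≤ 3 (via 0,0,2).
Solving with deg f ≤ 3: f(k) = k*(4*k**2 - 3)/12.
Then R = B(k−1)f/C = k*(4*k**2 - 3)/(12*k**2 + 12*k + 1), so s_k = R(k)·t_k = k*(4*k**2 - 3).
Δs = 12*k**2 + 12*k + 1, as required.
s_(n+1) = 4*n**3 + 12*n**2 + 9*n + 1 and s_(1) = 1, so S(n) = n*(4*n**2 + 12*n + 9).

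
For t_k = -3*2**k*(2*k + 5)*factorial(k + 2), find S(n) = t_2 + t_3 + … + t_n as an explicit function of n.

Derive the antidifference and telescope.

S(n) = -6*2**n*factorial(n + 3) + 288

Compute t_(k+1)/t_k: get 2*(k + 3)*(2*k + 7)/(2*k + 5).
Factor: A=2*k + 6; B=1; C=k + 5/2.
Solve (2*k + 6)·f(k+1) − (1)·f(k) = k + 5/2.
Degrees (1,0,1) ⇒ d ≤ 0.
Coefficient equations give f(k) = 1/2.
Certificate R = B(k−1)f/C = 1/(2*k + 5) gives s_k = -3*2**k*factorial(k + 2).
Verify: -3*2**k*(2*k + 5)*factorial(k + 2) matches t_k.
Evaluate: s_(n+1) = -6*2**n*factorial(n + 3); subtract s_(2) = -288 ⇒ S(n) = -6*2**n*factorial(n + 3) + 288.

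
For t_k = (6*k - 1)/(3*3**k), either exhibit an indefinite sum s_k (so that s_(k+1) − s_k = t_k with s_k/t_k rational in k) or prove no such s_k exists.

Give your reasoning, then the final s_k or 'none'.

s_k = (-3*k - 1)/3**k

Compute t_(k+1)/t_k: get (6*k + 5)/(3*(6*k - 1)).
Take A(k)=1/3, B(k)=1, C(k)=k - 1/6.
Solve (1/3)·f(k+1) − (1)·f(k) = k - 1/6.
d = 1 from the (0,0,1) case.
A polynomial solution: f(k) = -(3*k + 1)/2.
Get s_k = R·t_k = (-3*k - 1)/3**k with R(k) = B(k−1)f(k)/C(k) = -3*(3*k + 1)/(6*k - 1).
s_(k+1) − s_k = (6*k - 1)/(3*3**k) = t_k.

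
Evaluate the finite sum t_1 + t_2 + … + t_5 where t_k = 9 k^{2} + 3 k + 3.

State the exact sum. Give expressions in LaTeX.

The ratio is (k + 3*(k + 1)**2 + 2)/(3*k**2 + k + 1).
Take A(k)=1, B(k)=1, C(k)=k**2 + k/3 + 1/3.
Solve (1)·f(k+1) − (1)·f(k) = k**2 + k/3 + 1/3.
Bound: deg f ≤ 3.
Coefficient equations give f(k) = k*(k**2 - k + 1)/3.
Then R = B(k−1)f/C = k*(k**2 - k + 1)/(3*k**2 + k + 1), so s_k = R(k)·t_k = 3*k*(k**2 - k + 1).
Check: Δs_k = 9*k**2 + 3*k + 3. ✓
Telescoping: Σ = s_(6) − s_(1) = 558 − (3) = 555.

Σ = 555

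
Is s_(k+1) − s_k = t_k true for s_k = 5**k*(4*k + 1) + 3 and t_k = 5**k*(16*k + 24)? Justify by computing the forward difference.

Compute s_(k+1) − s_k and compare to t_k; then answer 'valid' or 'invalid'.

s_(k+1) = 5**(k + 1)*(4*k + 5) + 3
s_(k+1) − s_k = 5**k*(16*k + 24)
(s_(k+1) − s_k) − t_k = 0

Valid: the claim telescopes to t_k.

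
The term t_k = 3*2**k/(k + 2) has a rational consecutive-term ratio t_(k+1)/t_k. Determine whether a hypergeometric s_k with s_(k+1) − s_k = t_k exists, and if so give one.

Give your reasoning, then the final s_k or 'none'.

t_(k+1)/t_k = 2*(k + 2)/(k + 3).
Gosper form: A/B · C(k+1)/C(k) with A=2*k + 4, B=k + 3, C=1.
f must satisfy (2*k + 4)·f(k+1) − (k + 2)·f(k) = 1.
From deg A=1, deg B=1, deg C=0: d=-1.
Negative degree bound (-1): no f exists, t_k not Gosper-summable.

none (Gosper's algorithm certifies no s_k)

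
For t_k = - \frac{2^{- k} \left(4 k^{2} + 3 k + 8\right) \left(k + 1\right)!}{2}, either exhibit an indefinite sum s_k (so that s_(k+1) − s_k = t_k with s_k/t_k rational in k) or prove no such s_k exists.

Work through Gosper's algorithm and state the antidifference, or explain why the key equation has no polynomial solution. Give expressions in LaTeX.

s_k = - 2^{- k} \left(4 k - 1\right) \left(k + 1\right)!

Step 1: r(k) = (k + 2)*(3*k + 4*(k + 1)**2 + 11)/(2*(4*k**2 + 3*k + 8)).
Gosper form: A/B · C(k+1)/C(k) with A=k/2 + 1, B=1, C=k**2 + 3*k/4 + 2.
f must satisfy (k/2 + 1)·f(k+1) − (1)·f(k) = k**2 + 3*k/4 + 2.
From deg A=1, deg B=0, deg C=2: d=1.
Coefficient equations give f(k) = (4*k - 1)/2.
Then R = B(k−1)f/C = 2*(4*k - 1)/(4*k**2 + 3*k + 8), so s_k = R(k)·t_k = -(4*k - 1)*factorial(k + 1)/2**k.
Check: Δs_k = -(4*k**2 + 3*k + 8)*factorial(k + 1)/(2*2**k). ✓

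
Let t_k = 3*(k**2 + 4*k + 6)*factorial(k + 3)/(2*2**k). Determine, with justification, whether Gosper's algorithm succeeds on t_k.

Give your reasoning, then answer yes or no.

t_(k+1)/t_k = (k + 4)*(4*k + (k + 1)**2 + 10)/(2*(k**2 + 4*k + 6)).
Take A(k)=k/2 + 2, B(k)=1, C(k)=k**2 + 4*k + 6.
Need (k/2 + 2)·f(k+1) − (1)·f(k) = k**2 + 4*k + 6.
d = 1 from the (1,0,2) case.
Match coefficients ⇒ f(k) = 2*(k + 1).
Then R = B(k−1)f/C = 2*(k + 1)/(k**2 + 4*k + 6), so s_k = R(k)·t_k = 3*(k + 1)*factorial(k + 3)/2**k.
Check: Δs_k = 3*(k**2 + 4*k + 6)*factorial(k + 3)/(2*2**k). ✓

Yes. s_k = 3*(k + 1)*factorial(k + 3)/2**k.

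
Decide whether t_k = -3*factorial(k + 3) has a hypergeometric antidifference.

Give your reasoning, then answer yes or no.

t_(k+1)/t_k = k + 4.
Gosper form: A/B · C(k+1)/C(k) with A=k + 4, B=1, C=1.
Set up (k + 4)·f(k+1) − (1)·f(k) − (1) = 0.
deg f ≤ -1 (via 1,0,0).
deg f ≤ -1 is impossible — no certificate.

No. Not Gosper-summable.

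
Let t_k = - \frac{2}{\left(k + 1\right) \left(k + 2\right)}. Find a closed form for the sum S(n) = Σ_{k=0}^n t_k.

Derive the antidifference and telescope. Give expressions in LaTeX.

r(k) = (k + 1)/(k + 3) after simplifying.
Take A(k)=k + 1, B(k)=k + 3, C(k)=1.
Key eq: (k + 1)·f(k+1) = (k + 2)·f(k) + (1).
From deg A=1, deg B=1, deg C=0: d=1.
Solve for f: f(k) = k (degree 1 ≤ 1).
Certificate R = B(k−1)f/C = k*(k + 2) gives s_k = -2*k/(k + 1).
Check: Δs_k = -2/(k**2 + 3*k + 2). ✓
s_(n+1) = 2*(-n - 1)/(n + 2) and s_(0) = 0, so S(n) = 2*(-n - 1)/(n + 2).

S(n) = \frac{2 \left(- n - 1\right)}{n + 2}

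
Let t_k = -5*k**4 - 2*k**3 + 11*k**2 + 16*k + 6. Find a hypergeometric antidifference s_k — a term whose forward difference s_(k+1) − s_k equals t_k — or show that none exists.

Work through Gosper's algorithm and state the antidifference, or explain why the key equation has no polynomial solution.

s_k = k**2*(-k**3 + 2*k**2 + 3*k + 2)

Step 1: r(k) = (5*k**4 + 22*k**3 + 25*k**2 - 12*k - 26)/(5*k**4 + 2*k**3 - 11*k**2 - 16*k - 6).
Factor: A=1; B=1; C=k**4 + 2*k**3/5 - 11*k**2/5 - 16*k/5 - 6/5.
Solve (1)·f(k+1) − (1)·f(k) = k**4 + 2*k**3/5 - 11*k**2/5 - 16*k/5 - 6/5.
Bound: deg f ≤ 5.
Match coefficients ⇒ f(k) = k**2*(k**3 - 2*k**2 - 3*k - 2)/5.
Certificate R = B(k−1)f/C = k**2*(k**3 - 2*k**2 - 3*k - 2)/(5*k**4 + 2*k**3 - 11*k**2 - 16*k - 6) gives s_k = k**2*(-k**3 + 2*k**2 + 3*k + 2).
s_(k+1) − s_k = -5*k**4 - 2*k**3 + 11*k**2 + 16*k + 6 = t_k.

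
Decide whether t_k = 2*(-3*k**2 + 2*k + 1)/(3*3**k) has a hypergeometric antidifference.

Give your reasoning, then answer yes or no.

Yes. s_k = (3*k**2 + k + 1)/3**k.

The ratio is k*(3*k + 4)/(3*(3*k**2 - 2*k - 1)).
Normal form (A,B,C) = (1/3, 1, k**2 - 2*k/3 - 1/3).
Set up (1/3)·f(k+1) − (1)·f(k) − (k**2 - 2*k/3 - 1/3) = 0.
Degrees (0,0,2) ⇒ d ≤ 2.
Solve for f: f(k) = -(3*k**2 + k + 1)/2 (degree 2 ≤ 2).
R(k) = B(k−1)·f(k)/C(k) = -3*(3*k**2 + k + 1)/(2*(k - 1)*(3*k + 1)); s_k = R·t_k = (3*k**2 + k + 1)/3**k.
Δs = 2*(-3*k**2 + 2*k + 1)/(3*3**k), as required.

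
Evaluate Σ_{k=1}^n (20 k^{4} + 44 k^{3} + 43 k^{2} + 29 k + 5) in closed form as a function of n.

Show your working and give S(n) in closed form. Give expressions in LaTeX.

S(n) = n \left(4 n^{4} + 21 n^{3} + 43 n^{2} + 47 n + 26\right)

Compute t_(k+1)/t_k: get (20*k**4 + 124*k**3 + 295*k**2 + 327*k + 141)/(20*k**4 + 44*k**3 + 43*k**2 + 29*k + 5).
Factor: A=1; B=1; C=k**4 + 11*k**3/5 + 43*k**2/20 + 29*k/20 + 1/4.
Solve (1)·f(k+1) − (1)·f(k) = k**4 + 11*k**3/5 + 43*k**2/20 + 29*k/20 + 1/4.
d = 5 from the (0,0,4) case.
Solving with deg f ≤ 5: f(k) = k*(4*k**4 + k**3 - k**2 + 4*k - 3)/20.
Then R = B(k−1)f/C = k*(4*k**4 + k**3 - k**2 + 4*k - 3)/(20*k**4 + 44*k**3 + 43*k**2 + 29*k + 5), so s_k = R(k)·t_k = k*(4*k**4 + k**3 - k**2 + 4*k - 3).
Δs = 20*k**4 + 44*k**3 + 43*k**2 + 29*k + 5, as required.
s_(n+1) = 4*n**5 + 21*n**4 + 43*n**3 + 47*n**2 + 26*n + 5 and s_(1) = 5, so S(n) = n*(4*n**4 + 21*n**3 + 43*n**2 + 47*n + 26).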